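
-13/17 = -0.76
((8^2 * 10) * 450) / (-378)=-16000 / 21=-761.90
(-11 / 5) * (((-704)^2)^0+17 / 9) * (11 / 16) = -1573 / 360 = -4.37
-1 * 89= -89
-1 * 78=-78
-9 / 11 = -0.82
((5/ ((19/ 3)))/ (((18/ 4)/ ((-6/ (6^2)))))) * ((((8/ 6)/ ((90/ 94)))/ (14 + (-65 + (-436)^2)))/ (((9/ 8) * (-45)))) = 1504/ 355362294825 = 0.00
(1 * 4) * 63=252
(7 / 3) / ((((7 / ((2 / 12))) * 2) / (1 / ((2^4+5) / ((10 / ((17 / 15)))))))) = 25 / 2142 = 0.01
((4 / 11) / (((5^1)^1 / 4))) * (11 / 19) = 16 / 95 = 0.17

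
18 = 18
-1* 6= -6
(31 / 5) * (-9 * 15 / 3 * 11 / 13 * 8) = -24552 / 13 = -1888.62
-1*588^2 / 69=-115248 / 23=-5010.78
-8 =-8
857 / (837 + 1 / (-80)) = 68560 / 66959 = 1.02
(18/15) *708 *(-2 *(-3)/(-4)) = -6372/5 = -1274.40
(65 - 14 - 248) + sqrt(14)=-197 + sqrt(14)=-193.26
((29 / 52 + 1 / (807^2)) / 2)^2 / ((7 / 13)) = 50955901118647 / 352872216320832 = 0.14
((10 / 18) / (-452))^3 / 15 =-25 / 201959407296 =-0.00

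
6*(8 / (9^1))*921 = 4912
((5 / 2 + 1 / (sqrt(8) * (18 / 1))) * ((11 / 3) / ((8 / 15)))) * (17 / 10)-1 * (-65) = 187 * sqrt(2) / 1152 + 3015 / 32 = 94.45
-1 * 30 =-30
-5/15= -1/3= -0.33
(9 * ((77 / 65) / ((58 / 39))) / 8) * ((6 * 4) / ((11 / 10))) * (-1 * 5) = -2835 / 29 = -97.76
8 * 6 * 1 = 48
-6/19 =-0.32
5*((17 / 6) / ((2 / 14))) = 99.17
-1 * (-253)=253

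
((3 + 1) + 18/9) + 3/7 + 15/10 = 111/14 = 7.93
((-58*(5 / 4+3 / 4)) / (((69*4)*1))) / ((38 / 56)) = -812 / 1311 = -0.62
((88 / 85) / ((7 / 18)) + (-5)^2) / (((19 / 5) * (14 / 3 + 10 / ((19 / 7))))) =0.87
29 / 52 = 0.56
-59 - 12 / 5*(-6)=-223 / 5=-44.60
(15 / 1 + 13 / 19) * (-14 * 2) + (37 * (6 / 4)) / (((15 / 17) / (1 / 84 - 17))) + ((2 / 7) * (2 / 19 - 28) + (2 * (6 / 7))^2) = -169003339 / 111720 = -1512.74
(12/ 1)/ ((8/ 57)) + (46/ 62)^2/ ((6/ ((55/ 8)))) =3973039/ 46128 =86.13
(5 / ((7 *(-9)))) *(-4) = 0.32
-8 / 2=-4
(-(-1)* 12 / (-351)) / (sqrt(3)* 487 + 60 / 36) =10 / 124868991 - 974* sqrt(3) / 41622997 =-0.00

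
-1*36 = -36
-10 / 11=-0.91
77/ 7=11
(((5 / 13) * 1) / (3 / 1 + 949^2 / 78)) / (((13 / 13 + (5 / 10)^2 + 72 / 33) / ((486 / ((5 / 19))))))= 2437776 / 136026085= 0.02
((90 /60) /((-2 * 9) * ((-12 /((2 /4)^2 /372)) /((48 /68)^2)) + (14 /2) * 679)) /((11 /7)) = 0.00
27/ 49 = 0.55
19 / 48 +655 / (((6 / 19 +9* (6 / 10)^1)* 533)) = 2828587 / 4630704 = 0.61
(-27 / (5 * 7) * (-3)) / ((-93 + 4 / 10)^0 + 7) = 81 / 280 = 0.29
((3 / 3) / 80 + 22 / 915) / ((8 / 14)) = 749 / 11712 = 0.06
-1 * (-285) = 285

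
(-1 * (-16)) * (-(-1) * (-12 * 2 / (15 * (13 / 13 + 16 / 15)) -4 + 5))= 112 / 31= 3.61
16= 16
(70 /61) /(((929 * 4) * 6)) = 0.00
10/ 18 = 5/ 9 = 0.56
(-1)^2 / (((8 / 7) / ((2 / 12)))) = 7 / 48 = 0.15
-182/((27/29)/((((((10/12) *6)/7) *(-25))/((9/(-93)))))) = -2921750/81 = -36070.99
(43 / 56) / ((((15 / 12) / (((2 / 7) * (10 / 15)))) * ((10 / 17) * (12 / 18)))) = 731 / 2450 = 0.30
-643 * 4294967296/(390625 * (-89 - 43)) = 690415992832/12890625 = 53559.54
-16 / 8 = -2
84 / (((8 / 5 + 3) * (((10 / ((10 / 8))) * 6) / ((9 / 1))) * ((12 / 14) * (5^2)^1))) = 147 / 920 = 0.16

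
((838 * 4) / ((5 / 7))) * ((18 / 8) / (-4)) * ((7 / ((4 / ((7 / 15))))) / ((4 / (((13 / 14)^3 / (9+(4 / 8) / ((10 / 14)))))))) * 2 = -2761629 / 31040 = -88.97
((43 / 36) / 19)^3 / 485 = 79507 / 155206549440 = 0.00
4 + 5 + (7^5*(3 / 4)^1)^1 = 50457 / 4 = 12614.25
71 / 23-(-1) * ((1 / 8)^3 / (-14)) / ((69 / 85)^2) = 105340871 / 34126848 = 3.09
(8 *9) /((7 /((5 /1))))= 360 /7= 51.43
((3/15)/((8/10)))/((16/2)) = 1/32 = 0.03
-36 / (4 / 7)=-63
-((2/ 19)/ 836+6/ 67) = -0.09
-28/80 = -7/20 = -0.35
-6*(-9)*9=486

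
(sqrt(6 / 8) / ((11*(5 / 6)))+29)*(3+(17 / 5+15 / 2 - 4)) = 27*sqrt(3) / 50+2871 / 10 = 288.04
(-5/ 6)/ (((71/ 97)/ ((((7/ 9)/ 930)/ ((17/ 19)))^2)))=-1715833/ 1724997037320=-0.00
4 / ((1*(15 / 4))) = 16 / 15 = 1.07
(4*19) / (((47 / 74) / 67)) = 8017.19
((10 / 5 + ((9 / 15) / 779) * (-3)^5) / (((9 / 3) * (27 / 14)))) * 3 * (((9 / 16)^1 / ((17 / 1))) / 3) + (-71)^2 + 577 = 26783752067 / 4767480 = 5618.01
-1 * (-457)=457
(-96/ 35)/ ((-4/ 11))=264/ 35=7.54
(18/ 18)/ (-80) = -1/ 80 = -0.01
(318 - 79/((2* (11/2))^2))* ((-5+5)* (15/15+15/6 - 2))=0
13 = 13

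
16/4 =4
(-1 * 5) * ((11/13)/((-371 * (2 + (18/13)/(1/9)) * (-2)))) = -55/139496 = -0.00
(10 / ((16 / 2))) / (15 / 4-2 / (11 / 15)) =11 / 9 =1.22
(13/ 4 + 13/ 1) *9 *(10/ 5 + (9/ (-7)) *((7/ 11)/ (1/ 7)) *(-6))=58500/ 11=5318.18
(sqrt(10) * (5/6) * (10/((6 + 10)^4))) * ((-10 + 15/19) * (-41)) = 179375 * sqrt(10)/3735552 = 0.15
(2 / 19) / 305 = 2 / 5795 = 0.00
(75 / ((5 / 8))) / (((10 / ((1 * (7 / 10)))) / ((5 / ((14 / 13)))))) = 39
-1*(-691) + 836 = 1527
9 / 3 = 3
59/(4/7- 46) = -413/318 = -1.30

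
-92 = -92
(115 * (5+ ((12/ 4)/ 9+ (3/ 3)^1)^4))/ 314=76015/ 25434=2.99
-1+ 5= 4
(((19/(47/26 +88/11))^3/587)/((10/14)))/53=843876488/2579315788125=0.00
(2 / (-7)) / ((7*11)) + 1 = 537 / 539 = 1.00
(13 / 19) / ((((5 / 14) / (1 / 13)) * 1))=14 / 95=0.15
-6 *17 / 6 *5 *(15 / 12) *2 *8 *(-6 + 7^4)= -4071500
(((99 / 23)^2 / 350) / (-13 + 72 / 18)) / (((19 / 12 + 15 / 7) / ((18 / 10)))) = -58806 / 20697125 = -0.00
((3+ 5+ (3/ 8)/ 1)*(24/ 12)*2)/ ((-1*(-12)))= 67/ 24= 2.79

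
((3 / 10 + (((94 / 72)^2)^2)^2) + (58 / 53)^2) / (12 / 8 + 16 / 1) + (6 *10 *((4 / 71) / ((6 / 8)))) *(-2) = -59402055999693154787 / 7032991735413964800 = -8.45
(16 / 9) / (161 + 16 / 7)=0.01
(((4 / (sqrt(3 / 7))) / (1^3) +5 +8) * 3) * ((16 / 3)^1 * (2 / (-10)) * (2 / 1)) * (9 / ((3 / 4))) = -4992 / 5 -512 * sqrt(21) / 5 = -1467.66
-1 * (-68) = 68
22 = 22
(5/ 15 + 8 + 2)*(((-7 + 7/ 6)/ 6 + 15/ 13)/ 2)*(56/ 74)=18445/ 25974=0.71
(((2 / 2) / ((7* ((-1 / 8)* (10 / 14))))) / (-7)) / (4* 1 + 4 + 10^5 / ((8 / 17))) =2 / 1859445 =0.00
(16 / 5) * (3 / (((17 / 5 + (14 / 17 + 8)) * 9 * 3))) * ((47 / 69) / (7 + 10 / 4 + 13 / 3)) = 25568 / 17851059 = 0.00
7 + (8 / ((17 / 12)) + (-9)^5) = -1003618 / 17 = -59036.35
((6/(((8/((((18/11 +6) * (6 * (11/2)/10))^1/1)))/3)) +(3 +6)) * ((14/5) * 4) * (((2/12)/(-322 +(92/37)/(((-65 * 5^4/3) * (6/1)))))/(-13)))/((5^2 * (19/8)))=0.00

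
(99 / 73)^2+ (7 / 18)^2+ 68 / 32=14211323 / 3453192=4.12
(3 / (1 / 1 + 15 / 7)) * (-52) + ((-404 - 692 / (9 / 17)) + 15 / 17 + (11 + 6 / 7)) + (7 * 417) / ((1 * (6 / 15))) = 130757131 / 23562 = 5549.49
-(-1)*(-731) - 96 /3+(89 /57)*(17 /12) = -520379 /684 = -760.79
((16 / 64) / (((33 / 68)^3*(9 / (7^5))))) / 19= 1321164656 / 6145227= 214.99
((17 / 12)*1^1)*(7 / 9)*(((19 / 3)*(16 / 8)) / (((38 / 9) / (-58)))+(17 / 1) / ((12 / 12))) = -18683 / 108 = -172.99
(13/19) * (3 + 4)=4.79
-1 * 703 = -703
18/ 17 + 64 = 1106/ 17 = 65.06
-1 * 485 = -485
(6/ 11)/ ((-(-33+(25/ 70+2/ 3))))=252/ 14773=0.02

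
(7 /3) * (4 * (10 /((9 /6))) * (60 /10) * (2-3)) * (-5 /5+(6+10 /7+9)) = -5760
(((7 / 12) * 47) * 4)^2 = 108241 / 9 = 12026.78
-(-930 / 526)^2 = -216225 / 69169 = -3.13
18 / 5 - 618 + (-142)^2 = 97748 / 5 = 19549.60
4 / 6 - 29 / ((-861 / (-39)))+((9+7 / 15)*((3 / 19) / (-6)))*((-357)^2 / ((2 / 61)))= -158418830483 / 163590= -968389.45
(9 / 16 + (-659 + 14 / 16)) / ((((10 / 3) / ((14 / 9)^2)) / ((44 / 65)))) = -630091 / 1950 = -323.12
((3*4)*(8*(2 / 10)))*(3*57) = 16416 / 5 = 3283.20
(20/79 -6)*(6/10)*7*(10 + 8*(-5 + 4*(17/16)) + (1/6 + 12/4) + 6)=-1589/5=-317.80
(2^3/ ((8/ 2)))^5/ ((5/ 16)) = 512/ 5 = 102.40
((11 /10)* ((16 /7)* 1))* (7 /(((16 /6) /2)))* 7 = 92.40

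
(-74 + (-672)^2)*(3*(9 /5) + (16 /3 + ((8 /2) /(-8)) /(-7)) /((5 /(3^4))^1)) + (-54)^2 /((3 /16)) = 293906421 /7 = 41986631.57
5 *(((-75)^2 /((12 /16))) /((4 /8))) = 75000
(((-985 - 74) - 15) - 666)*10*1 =-17400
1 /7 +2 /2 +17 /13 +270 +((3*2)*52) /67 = 1689523 /6097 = 277.11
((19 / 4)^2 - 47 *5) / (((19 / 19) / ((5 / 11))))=-1545 / 16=-96.56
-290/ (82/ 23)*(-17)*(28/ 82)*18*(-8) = -67993.53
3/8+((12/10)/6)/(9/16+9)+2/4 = 5483/6120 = 0.90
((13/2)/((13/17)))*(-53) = -901/2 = -450.50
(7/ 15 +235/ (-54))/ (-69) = 1049/ 18630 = 0.06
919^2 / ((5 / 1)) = 844561 / 5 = 168912.20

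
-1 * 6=-6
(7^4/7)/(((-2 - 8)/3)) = -1029/10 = -102.90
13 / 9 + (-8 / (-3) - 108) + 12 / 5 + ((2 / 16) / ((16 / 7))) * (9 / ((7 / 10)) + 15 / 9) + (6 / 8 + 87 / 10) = -525569 / 5760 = -91.24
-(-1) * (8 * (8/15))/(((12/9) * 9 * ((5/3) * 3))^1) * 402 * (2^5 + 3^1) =15008/15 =1000.53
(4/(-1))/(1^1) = -4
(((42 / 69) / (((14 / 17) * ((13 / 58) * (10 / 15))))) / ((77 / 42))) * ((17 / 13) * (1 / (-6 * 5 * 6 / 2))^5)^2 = 142477 / 1076720960131245000000000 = 0.00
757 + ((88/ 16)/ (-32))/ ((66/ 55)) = 290633/ 384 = 756.86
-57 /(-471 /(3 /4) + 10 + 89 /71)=4047 /43789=0.09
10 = 10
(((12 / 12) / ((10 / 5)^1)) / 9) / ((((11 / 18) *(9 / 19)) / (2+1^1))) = 19 / 33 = 0.58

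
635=635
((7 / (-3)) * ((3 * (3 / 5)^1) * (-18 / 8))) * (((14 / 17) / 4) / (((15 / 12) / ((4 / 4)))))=1323 / 850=1.56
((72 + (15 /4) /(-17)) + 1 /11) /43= 1.67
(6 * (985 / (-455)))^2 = 1397124 / 8281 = 168.71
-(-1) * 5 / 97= 0.05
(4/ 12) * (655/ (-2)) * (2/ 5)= -131/ 3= -43.67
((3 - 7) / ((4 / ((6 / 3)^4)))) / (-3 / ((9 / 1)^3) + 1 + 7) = -3888 / 1943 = -2.00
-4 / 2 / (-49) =2 / 49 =0.04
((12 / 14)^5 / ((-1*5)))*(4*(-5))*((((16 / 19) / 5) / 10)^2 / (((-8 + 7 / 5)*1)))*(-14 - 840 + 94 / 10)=2802180096 / 41712873125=0.07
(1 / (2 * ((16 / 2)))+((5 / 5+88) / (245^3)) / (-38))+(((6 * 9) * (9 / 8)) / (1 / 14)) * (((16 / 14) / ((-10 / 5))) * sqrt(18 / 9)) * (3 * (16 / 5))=279415663 / 4470662000-23328 * sqrt(2) / 5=-6598.09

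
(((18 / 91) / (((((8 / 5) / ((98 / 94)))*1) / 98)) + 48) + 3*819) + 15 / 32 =2518.10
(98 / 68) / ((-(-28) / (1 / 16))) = 7 / 2176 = 0.00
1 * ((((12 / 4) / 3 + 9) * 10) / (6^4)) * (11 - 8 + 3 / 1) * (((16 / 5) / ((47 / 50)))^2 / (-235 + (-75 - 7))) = -320000 / 18906831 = -0.02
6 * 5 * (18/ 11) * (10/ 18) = 27.27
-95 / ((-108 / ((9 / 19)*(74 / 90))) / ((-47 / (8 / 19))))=-33041 / 864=-38.24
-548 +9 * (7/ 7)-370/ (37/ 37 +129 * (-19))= -132018/ 245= -538.85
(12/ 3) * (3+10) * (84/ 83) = 52.63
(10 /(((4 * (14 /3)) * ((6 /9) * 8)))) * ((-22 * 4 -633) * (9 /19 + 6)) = -570105 /1216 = -468.84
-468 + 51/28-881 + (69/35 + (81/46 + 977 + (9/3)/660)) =-6489683/17710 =-366.44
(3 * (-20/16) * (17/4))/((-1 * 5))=3.19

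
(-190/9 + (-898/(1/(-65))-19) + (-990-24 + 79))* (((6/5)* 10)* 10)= 20662160/3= 6887386.67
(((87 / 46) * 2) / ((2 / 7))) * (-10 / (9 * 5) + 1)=1421 / 138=10.30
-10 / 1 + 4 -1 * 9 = -15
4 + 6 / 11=50 / 11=4.55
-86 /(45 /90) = -172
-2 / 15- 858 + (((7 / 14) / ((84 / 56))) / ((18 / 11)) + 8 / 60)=-46321 / 54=-857.80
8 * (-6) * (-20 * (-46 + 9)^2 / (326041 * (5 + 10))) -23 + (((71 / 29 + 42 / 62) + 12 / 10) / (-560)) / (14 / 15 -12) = -22.73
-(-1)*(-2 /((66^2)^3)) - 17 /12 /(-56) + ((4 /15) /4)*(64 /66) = 32524772857 /361611031320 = 0.09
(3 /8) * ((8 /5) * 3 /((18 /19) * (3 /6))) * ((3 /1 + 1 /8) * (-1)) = -95 /8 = -11.88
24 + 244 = 268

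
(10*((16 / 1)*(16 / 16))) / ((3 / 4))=640 / 3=213.33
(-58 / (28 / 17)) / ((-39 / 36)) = 2958 / 91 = 32.51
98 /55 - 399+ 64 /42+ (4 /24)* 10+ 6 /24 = -1819253 /4620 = -393.78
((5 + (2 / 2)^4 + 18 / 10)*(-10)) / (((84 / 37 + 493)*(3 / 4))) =-3848 / 18325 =-0.21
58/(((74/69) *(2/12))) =12006/37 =324.49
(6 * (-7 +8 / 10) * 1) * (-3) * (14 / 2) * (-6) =-23436 / 5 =-4687.20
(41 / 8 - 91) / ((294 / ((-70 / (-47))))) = -1145 / 2632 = -0.44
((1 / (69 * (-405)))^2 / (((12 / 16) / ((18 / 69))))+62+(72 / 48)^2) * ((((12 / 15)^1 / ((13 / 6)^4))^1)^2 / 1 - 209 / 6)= -19673692105778150845689823 / 8790916050756764145000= -2237.96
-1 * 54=-54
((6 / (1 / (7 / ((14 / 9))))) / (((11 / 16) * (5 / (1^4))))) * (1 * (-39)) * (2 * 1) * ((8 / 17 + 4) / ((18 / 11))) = -142272 / 85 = -1673.79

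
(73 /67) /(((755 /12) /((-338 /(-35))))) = 296088 /1770475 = 0.17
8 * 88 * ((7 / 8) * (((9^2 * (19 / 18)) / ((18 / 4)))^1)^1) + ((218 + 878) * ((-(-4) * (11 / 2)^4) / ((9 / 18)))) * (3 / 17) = 24268772 / 17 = 1427574.82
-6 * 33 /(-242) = 9 /11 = 0.82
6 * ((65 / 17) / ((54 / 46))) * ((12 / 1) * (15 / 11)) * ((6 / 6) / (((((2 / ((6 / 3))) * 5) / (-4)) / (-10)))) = 478400 / 187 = 2558.29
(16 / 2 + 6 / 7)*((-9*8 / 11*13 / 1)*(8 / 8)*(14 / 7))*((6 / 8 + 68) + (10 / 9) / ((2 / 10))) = -8624200 / 77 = -112002.60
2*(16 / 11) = 32 / 11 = 2.91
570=570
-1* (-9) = 9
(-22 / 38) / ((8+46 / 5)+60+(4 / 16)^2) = -880 / 117439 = -0.01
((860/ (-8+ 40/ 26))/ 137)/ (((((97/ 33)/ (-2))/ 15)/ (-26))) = -23981100/ 93023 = -257.80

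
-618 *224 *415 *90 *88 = -454998297600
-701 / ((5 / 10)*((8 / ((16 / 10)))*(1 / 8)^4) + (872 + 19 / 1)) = -5742592 / 7299077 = -0.79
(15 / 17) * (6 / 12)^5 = 15 / 544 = 0.03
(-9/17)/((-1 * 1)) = 9/17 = 0.53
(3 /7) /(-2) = -3 /14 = -0.21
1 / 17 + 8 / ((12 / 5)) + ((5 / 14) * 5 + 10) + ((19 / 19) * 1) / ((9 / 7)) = 34177 / 2142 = 15.96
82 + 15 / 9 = 251 / 3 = 83.67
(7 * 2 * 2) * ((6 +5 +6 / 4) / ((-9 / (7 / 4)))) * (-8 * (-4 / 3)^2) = 78400 / 81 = 967.90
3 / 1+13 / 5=28 / 5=5.60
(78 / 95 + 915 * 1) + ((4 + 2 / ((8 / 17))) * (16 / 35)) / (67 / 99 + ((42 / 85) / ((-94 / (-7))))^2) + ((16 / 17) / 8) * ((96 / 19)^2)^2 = 41460370728968035539 / 41541074703650585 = 998.06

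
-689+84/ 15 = -3417/ 5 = -683.40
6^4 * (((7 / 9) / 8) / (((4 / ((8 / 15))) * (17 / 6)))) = 504 / 85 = 5.93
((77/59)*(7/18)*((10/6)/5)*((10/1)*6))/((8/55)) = 148225/2124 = 69.79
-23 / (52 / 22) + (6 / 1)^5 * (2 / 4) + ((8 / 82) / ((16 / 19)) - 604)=6980989 / 2132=3274.39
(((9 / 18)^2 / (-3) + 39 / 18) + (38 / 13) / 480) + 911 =949613 / 1040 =913.09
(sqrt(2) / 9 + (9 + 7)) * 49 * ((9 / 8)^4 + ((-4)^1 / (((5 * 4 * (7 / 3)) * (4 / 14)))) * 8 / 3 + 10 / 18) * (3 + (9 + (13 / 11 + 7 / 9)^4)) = 7874073408329947 * sqrt(2) / 39837837726720 + 7874073408329947 / 276651650880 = 28741.57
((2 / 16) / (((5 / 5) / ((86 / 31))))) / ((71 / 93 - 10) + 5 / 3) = -129 / 2816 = -0.05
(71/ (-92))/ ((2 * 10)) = -71/ 1840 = -0.04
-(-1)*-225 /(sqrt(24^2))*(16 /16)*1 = -75 /8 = -9.38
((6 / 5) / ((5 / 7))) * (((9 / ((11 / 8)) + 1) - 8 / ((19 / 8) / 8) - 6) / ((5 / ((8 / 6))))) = -297304 / 26125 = -11.38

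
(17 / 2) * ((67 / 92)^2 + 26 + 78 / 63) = 83906509 / 355488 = 236.03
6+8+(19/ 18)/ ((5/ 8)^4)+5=145787/ 5625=25.92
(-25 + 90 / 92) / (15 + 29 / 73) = -80665 / 51704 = -1.56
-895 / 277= -3.23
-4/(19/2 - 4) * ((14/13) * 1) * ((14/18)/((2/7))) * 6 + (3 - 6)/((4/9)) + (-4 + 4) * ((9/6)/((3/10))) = -33535/1716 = -19.54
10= 10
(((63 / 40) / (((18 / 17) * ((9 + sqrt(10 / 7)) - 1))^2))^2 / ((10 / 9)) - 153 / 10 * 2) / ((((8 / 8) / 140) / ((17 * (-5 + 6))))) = -72827.41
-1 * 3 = -3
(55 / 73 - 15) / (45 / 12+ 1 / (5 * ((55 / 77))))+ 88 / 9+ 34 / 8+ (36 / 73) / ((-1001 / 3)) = 855549287 / 81549468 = 10.49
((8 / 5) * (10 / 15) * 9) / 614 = 24 / 1535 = 0.02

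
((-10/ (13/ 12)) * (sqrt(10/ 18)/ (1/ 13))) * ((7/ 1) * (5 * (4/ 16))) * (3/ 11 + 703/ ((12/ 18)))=-825490.23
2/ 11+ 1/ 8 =27/ 88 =0.31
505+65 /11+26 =536.91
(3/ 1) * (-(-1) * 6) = 18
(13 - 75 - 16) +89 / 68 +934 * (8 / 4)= 121809 / 68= 1791.31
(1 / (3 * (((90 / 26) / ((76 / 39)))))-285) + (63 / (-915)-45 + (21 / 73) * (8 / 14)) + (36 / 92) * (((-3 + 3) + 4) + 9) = -2693109500 / 8295939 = -324.63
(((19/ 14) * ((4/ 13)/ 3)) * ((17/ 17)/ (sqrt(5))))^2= 0.00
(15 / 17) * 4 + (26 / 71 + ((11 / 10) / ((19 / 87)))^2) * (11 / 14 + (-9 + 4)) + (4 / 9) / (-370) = -104.93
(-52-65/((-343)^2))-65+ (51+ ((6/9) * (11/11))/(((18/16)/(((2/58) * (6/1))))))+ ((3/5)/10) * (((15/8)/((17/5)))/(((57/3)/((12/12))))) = -10453935807827/158690618352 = -65.88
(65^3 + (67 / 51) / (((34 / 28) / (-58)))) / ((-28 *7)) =-238045471 / 169932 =-1400.83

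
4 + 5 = 9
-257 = -257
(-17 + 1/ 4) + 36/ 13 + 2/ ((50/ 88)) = -13599/ 1300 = -10.46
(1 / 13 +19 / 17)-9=-1725 / 221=-7.81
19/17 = 1.12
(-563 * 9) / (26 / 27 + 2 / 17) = -2325753 / 496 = -4689.02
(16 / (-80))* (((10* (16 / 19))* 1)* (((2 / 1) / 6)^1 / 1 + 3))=-320 / 57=-5.61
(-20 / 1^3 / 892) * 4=-20 / 223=-0.09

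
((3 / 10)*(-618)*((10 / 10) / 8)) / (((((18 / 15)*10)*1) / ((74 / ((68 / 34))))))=-11433 / 160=-71.46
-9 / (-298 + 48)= 9 / 250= 0.04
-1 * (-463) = 463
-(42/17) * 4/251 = -0.04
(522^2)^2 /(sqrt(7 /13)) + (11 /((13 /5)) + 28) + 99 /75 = 10904 /325 + 74247530256 * sqrt(91) /7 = 101182328204.39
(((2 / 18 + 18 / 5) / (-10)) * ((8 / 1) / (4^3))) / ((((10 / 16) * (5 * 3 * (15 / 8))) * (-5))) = 668 / 1265625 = 0.00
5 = 5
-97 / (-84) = 97 / 84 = 1.15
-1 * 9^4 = -6561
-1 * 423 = -423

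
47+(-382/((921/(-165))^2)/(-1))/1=5585253/94249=59.26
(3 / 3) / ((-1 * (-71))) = 1 / 71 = 0.01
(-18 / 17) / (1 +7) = -9 / 68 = -0.13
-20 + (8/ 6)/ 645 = -38696/ 1935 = -20.00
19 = 19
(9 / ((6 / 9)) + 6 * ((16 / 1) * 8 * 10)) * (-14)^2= 1507926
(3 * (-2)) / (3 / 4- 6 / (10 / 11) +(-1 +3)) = 120 / 77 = 1.56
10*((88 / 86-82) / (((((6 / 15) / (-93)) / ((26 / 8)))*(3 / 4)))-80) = 35046750 / 43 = 815040.70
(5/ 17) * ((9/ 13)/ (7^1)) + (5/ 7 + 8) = 8.74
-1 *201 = -201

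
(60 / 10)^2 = 36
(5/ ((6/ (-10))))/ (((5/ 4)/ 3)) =-20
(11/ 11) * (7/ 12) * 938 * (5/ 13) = 16415/ 78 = 210.45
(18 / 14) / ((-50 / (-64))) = 288 / 175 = 1.65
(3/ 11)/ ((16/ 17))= 51/ 176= 0.29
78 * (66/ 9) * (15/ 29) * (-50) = -429000/ 29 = -14793.10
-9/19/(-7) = 9/133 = 0.07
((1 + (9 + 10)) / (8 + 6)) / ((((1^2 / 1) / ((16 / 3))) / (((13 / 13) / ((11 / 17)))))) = 11.77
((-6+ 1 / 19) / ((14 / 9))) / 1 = -1017 / 266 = -3.82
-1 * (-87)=87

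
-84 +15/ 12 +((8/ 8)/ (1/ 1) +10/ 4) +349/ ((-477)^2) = -72125297/ 910116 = -79.25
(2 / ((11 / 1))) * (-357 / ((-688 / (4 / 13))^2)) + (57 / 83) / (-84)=-130824475 / 15976528568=-0.01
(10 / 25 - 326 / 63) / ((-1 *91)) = 1504 / 28665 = 0.05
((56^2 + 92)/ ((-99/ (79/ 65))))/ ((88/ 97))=-2061347/ 47190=-43.68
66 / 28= 33 / 14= 2.36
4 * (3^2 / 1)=36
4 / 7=0.57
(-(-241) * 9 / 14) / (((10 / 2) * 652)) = 2169 / 45640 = 0.05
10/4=5/2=2.50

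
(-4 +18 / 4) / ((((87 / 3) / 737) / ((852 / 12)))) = 52327 / 58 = 902.19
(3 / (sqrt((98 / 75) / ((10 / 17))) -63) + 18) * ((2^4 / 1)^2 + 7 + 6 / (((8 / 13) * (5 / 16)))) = 5611839993 / 1062530 -4413 * sqrt(255) / 212506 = 5281.25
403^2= 162409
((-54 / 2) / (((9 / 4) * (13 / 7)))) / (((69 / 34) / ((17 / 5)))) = -16184 / 1495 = -10.83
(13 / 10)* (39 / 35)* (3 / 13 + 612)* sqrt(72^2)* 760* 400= 19411591680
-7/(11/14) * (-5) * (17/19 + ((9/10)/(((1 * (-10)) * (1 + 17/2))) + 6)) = 320509/1045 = 306.71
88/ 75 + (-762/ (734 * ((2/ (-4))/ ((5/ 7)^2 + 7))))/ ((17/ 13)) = 300308168/ 22928325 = 13.10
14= 14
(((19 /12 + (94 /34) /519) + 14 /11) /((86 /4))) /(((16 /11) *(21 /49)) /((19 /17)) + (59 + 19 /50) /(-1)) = -1231164375 /544150940161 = -0.00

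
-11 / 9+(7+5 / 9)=19 / 3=6.33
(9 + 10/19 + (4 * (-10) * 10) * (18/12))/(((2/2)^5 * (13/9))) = -7767/19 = -408.79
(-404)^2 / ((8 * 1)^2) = 10201 / 4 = 2550.25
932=932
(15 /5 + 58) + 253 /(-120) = 7067 /120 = 58.89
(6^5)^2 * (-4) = -241864704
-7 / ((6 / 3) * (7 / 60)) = -30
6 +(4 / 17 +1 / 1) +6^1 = 225 / 17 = 13.24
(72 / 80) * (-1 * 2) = -9 / 5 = -1.80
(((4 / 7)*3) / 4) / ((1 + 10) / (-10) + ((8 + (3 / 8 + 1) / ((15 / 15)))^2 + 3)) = 960 / 201131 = 0.00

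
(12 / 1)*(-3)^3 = -324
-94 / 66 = -47 / 33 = -1.42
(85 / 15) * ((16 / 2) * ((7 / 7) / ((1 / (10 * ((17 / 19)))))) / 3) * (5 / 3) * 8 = 924800 / 513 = 1802.73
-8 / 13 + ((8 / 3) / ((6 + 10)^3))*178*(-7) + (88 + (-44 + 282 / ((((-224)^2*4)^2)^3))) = 54263686219696366495333214924576123 / 1274590799776612617930956416745472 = 42.57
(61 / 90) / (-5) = -61 / 450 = -0.14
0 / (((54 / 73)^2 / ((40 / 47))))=0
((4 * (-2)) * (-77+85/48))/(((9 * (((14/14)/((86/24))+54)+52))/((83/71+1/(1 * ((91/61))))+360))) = 90751012853/398611395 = 227.67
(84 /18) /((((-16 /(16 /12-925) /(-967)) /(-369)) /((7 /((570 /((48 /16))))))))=5383230013 /1520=3541598.69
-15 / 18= -5 / 6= -0.83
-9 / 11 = -0.82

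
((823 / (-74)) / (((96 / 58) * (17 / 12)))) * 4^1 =-23867 / 1258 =-18.97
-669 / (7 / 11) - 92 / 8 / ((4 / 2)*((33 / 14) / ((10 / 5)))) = -243974 / 231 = -1056.16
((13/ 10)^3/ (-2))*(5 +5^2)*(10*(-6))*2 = 19773/ 5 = 3954.60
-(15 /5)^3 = -27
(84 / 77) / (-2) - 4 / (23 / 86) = -3922 / 253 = -15.50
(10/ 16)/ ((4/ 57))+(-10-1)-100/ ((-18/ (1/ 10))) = -443/ 288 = -1.54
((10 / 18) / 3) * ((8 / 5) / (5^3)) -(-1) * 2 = 6758 / 3375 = 2.00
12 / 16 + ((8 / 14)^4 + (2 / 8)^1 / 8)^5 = 2008171511480871809890017 / 2677384173609113649938432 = 0.75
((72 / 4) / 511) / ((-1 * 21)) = -6 / 3577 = -0.00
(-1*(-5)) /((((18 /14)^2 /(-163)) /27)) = -39935 /3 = -13311.67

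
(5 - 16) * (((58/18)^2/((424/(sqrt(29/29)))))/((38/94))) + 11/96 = -1440109/2610144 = -0.55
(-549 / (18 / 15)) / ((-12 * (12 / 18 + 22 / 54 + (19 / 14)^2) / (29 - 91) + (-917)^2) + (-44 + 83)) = -12508965 / 22992668807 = -0.00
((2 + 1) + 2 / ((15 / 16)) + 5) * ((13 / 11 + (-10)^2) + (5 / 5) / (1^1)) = 170848 / 165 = 1035.44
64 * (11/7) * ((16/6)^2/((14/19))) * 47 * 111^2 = 27540862976/49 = 562058428.08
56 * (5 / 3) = 280 / 3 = 93.33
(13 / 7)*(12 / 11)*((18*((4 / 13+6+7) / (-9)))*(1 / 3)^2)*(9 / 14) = -2076 / 539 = -3.85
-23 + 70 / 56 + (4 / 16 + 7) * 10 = 203 / 4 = 50.75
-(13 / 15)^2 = -169 / 225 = -0.75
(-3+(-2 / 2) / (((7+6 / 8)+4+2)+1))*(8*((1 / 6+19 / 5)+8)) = -259916 / 885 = -293.69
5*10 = 50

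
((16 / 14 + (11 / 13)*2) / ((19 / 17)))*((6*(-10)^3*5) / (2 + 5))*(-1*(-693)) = -13026420000 / 1729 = -7534077.50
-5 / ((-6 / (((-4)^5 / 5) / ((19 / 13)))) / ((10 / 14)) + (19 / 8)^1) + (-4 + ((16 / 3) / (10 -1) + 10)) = 1986286 / 437589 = 4.54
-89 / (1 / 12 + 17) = -1068 / 205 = -5.21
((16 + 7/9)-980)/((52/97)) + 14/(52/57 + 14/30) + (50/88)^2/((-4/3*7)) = -1484440864861/830846016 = -1786.66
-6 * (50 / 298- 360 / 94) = 153870 / 7003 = 21.97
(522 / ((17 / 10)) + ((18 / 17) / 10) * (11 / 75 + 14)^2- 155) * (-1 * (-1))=9203846 / 53125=173.25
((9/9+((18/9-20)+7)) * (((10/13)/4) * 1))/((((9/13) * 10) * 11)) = -5/198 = -0.03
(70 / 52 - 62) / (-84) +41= 41.72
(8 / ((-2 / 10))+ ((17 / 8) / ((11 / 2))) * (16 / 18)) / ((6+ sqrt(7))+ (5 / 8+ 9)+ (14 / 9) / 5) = -900938480 / 352065659+ 56534400 * sqrt(7) / 352065659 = -2.13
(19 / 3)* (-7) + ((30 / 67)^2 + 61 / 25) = -14036938 / 336675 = -41.69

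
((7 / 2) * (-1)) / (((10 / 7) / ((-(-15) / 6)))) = -49 / 8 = -6.12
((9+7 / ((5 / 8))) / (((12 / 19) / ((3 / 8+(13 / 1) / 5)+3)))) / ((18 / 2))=458641 / 21600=21.23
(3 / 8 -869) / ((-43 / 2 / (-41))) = -284909 / 172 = -1656.45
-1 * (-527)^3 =146363183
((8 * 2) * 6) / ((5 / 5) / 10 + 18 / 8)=1920 / 47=40.85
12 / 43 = 0.28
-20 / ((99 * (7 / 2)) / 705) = -40.69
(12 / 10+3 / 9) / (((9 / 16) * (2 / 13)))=2392 / 135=17.72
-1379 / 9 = -153.22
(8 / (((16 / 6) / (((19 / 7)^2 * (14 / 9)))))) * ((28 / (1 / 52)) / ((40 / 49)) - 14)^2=8074755584 / 75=107663407.79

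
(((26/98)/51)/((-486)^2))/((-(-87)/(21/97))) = 13/237197707236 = 0.00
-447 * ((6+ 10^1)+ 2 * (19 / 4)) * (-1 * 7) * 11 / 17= 103257 / 2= 51628.50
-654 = -654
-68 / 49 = -1.39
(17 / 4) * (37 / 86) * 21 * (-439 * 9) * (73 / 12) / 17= -54288.92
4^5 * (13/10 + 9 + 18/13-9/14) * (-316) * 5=-1625686016/91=-17864681.49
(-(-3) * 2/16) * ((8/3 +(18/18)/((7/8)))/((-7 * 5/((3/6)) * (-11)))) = 1/539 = 0.00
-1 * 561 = -561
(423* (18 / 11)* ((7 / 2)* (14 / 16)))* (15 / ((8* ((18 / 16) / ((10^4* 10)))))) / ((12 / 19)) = 6153328125 / 11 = 559393465.91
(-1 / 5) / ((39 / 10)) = -2 / 39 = -0.05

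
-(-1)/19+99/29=1910/551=3.47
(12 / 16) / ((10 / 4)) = 3 / 10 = 0.30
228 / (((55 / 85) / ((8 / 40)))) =3876 / 55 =70.47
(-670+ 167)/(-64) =503/64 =7.86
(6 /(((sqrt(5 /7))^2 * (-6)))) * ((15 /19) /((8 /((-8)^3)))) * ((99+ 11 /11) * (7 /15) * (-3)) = -188160 /19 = -9903.16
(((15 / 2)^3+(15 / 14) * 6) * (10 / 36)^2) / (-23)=-66625 / 46368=-1.44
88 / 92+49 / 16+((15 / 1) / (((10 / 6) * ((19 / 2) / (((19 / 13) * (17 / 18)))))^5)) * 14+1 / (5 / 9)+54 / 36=50634368767139 / 6917188590000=7.32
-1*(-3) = 3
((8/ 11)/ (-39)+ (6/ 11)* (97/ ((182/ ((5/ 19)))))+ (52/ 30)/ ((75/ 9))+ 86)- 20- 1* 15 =51.27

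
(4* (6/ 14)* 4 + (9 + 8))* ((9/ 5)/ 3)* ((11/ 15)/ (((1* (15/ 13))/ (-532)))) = -1814956/ 375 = -4839.88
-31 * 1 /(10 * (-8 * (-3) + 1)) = -31 /250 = -0.12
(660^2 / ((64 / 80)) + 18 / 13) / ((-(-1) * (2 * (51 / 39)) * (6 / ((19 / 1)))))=22415307 / 34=659273.74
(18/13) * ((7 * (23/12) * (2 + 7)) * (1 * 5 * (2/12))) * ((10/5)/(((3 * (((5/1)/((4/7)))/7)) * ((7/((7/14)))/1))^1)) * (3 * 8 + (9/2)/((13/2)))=22149/169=131.06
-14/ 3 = -4.67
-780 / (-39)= 20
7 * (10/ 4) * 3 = 105/ 2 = 52.50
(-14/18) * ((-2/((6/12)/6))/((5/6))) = 22.40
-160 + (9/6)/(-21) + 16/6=-157.40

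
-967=-967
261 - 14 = 247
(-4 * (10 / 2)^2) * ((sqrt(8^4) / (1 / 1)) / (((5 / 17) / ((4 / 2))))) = -43520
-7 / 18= -0.39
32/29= 1.10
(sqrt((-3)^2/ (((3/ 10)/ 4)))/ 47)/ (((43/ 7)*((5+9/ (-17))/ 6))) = 357*sqrt(30)/ 38399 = 0.05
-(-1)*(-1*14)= -14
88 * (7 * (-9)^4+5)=4042016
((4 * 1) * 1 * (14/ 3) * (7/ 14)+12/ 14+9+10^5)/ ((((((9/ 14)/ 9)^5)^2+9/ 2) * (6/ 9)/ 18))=781137443668571136/ 1301645947393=600115.14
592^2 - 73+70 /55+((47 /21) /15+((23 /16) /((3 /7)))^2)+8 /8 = 310822960577 /887040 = 350404.67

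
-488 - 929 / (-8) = -2975 / 8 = -371.88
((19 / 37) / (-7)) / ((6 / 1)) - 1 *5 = -7789 / 1554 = -5.01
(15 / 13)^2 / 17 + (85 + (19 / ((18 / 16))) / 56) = 15453677 / 180999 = 85.38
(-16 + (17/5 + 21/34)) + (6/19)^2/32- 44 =-13741783/245480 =-55.98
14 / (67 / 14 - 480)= -196 / 6653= -0.03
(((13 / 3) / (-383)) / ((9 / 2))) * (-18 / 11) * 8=416 / 12639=0.03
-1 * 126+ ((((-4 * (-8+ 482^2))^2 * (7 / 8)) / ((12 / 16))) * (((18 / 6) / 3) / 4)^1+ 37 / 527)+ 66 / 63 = 929124000961635 / 3689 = 251863377869.78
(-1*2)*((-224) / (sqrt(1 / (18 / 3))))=448*sqrt(6)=1097.37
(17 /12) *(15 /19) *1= 85 /76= 1.12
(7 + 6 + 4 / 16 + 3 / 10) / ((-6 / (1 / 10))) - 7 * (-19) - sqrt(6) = 159329 / 1200 - sqrt(6) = 130.32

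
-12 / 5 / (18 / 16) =-32 / 15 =-2.13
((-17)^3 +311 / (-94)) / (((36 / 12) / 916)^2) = -193877733224 / 423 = -458339794.86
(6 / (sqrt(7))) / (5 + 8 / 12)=18 * sqrt(7) / 119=0.40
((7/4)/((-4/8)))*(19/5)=-133/10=-13.30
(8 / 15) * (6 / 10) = 0.32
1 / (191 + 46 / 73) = 73 / 13989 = 0.01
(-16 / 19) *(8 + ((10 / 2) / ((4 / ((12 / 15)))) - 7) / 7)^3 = -2000000 / 6517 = -306.89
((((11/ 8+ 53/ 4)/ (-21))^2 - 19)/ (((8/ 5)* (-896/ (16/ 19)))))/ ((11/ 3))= 870945/ 293629952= 0.00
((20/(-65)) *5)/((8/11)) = -55/26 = -2.12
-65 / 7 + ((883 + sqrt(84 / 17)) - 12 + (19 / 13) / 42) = 2 *sqrt(357) / 17 + 470515 / 546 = 863.97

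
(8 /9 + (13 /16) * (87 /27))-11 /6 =241 /144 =1.67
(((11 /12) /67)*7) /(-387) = -77 /311148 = -0.00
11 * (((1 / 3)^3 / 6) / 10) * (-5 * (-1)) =11 / 324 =0.03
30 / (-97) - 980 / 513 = -110450 / 49761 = -2.22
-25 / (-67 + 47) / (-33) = -0.04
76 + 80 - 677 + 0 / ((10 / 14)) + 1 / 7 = -3646 / 7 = -520.86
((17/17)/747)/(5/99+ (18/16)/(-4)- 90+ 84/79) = -27808/1852237711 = -0.00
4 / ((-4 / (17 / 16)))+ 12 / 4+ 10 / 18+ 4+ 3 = 1367 / 144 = 9.49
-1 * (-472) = 472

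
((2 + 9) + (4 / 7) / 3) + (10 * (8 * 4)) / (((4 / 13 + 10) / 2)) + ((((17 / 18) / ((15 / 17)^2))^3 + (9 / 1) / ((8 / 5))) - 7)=1147935633296359 / 15577864312500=73.69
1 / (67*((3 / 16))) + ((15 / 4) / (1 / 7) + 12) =30817 / 804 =38.33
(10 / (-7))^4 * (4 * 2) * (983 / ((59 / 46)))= 3617440000 / 141659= 25536.25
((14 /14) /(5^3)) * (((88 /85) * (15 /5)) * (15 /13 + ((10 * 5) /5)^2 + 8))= 374616 /138125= 2.71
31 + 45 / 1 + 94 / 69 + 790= 59848 / 69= 867.36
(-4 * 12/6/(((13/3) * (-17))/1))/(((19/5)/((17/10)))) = 12/247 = 0.05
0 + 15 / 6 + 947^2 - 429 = 1792765 / 2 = 896382.50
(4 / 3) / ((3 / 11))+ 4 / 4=53 / 9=5.89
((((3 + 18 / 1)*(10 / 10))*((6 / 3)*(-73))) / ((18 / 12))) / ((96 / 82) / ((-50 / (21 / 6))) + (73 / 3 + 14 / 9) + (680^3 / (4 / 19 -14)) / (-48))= -2470122900 / 574115237039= -0.00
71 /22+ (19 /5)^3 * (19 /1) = 2875937 /2750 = 1045.80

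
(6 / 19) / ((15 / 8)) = 16 / 95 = 0.17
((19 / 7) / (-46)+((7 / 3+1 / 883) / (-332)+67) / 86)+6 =10228747988 / 1522139241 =6.72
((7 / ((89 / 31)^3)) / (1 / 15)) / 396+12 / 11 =102558221 / 93055908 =1.10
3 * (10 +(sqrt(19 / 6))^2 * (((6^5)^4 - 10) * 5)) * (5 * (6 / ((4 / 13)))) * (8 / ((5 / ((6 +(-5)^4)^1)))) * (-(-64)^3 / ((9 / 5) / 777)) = 1934465597075088889442231910400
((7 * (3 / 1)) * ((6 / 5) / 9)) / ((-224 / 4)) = -1 / 20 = -0.05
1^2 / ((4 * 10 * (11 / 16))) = 2 / 55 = 0.04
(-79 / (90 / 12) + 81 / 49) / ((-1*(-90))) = -6527 / 66150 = -0.10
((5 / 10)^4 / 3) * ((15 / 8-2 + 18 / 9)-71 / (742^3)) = 382986047 / 9804443712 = 0.04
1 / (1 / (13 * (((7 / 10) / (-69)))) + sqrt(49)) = -91 / 53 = -1.72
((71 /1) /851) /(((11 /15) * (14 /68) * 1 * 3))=12070 /65527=0.18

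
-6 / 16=-3 / 8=-0.38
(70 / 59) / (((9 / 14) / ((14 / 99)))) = 13720 / 52569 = 0.26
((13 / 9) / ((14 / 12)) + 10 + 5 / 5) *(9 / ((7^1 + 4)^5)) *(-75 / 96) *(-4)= 19275 / 9018856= 0.00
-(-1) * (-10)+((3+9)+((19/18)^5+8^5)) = 61923619459/1889568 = 32771.31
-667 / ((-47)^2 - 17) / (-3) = 0.10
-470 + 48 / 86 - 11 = -20659 / 43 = -480.44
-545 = -545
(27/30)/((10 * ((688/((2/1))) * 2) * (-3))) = -3/68800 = -0.00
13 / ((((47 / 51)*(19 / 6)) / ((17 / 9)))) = 7514 / 893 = 8.41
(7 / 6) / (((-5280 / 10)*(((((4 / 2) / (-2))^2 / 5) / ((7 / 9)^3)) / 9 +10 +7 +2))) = -12005 / 103485888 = -0.00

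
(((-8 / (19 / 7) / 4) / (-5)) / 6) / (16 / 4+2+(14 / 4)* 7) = 14 / 17385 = 0.00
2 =2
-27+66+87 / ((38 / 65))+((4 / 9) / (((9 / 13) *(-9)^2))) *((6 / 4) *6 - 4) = 46835737 / 249318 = 187.86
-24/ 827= -0.03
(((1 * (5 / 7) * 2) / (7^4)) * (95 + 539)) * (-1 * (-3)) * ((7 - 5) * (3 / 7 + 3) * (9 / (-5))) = -1643328 / 117649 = -13.97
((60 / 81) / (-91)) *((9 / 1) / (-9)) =20 / 2457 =0.01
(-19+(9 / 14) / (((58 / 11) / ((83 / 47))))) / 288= -0.07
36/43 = 0.84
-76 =-76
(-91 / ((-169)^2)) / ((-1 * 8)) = 7 / 17576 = 0.00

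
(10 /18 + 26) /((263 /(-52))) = -12428 /2367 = -5.25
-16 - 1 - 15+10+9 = -13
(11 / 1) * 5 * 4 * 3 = 660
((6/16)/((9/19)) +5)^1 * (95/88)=13205/2112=6.25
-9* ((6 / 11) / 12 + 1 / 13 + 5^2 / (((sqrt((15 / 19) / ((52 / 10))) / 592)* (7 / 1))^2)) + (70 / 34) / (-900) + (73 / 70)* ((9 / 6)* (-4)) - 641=-227287548788687 / 21441420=-10600396.28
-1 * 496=-496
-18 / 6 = -3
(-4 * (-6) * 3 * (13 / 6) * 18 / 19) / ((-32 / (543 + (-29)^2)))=-121446 / 19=-6391.89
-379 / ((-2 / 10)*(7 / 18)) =34110 / 7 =4872.86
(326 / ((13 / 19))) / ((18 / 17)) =52649 / 117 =449.99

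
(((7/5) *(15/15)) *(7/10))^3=117649/125000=0.94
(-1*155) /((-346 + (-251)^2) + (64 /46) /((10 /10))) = -115 /46487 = -0.00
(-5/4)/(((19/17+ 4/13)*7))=-221/1764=-0.13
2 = 2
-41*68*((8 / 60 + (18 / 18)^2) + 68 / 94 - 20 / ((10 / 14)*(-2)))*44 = -1371350288 / 705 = -1945177.71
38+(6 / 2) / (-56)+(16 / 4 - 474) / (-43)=117695 / 2408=48.88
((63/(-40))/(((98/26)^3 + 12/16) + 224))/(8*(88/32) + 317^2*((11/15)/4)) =-276822/902217545867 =-0.00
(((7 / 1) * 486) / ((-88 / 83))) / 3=-1069.57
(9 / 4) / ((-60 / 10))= -3 / 8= -0.38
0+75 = 75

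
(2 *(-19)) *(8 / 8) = -38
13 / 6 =2.17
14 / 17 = 0.82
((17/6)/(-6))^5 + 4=240444847/60466176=3.98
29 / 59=0.49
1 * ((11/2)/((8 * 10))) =0.07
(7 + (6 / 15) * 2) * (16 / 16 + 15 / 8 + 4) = 429 / 8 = 53.62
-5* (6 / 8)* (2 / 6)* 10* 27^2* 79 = -1439775 / 2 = -719887.50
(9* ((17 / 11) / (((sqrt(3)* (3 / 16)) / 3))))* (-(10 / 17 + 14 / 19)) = -170.25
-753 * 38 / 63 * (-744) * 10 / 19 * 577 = 718341920 / 7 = 102620274.29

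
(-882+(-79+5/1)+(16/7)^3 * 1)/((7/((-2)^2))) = -1295248/2401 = -539.46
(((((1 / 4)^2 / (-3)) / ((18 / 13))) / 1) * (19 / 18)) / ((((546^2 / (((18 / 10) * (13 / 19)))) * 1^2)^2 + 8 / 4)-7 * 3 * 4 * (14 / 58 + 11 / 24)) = -7163 / 26425931382342432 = -0.00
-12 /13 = -0.92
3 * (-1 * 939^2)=-2645163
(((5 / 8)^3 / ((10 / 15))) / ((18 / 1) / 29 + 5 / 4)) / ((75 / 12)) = 0.03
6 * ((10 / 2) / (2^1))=15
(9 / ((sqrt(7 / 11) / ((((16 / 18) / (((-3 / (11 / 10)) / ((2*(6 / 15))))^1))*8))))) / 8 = -176*sqrt(77) / 525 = -2.94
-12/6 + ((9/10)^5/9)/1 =-193439/100000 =-1.93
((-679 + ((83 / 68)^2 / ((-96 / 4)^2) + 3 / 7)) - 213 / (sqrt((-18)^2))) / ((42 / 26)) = -427.39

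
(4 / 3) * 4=16 / 3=5.33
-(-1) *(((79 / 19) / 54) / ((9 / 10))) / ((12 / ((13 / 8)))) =5135 / 443232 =0.01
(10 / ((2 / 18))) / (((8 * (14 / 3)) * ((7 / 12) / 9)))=3645 / 98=37.19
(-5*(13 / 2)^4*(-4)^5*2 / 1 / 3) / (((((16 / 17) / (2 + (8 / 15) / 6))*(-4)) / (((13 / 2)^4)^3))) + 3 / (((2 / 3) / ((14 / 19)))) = -10101689544009851424397 / 525312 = -19229885370998285.64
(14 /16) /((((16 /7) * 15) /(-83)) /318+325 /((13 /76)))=0.00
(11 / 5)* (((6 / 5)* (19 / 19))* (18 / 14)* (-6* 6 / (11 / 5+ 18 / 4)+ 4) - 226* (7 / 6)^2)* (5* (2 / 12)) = -143810579 / 253260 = -567.84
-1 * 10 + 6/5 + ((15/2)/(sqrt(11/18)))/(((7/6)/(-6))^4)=-44/5 + 37791360 * sqrt(22)/26411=6702.69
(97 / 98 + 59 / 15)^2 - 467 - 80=-1129638131 / 2160900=-522.76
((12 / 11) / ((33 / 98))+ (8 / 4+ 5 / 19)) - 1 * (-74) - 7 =166684 / 2299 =72.50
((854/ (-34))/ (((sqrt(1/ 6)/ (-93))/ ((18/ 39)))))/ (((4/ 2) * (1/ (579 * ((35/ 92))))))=2414230245 * sqrt(6)/ 20332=290853.44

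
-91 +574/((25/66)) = 35609/25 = 1424.36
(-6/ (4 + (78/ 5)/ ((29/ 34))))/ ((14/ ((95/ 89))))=-41325/ 2013536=-0.02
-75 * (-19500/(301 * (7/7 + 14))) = 97500/301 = 323.92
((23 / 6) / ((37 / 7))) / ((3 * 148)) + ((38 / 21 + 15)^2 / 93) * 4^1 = 5459604749 / 449174376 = 12.15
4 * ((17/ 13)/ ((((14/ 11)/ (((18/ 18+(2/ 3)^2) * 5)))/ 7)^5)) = 244363185584375/ 472392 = 517289000.63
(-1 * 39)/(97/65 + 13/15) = -1521/92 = -16.53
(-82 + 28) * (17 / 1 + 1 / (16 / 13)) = -7695 / 8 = -961.88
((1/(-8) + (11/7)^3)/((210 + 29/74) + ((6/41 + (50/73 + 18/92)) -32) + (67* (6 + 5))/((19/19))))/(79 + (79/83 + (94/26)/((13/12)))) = 40907841124345/831428222472817088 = 0.00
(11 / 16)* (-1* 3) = -33 / 16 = -2.06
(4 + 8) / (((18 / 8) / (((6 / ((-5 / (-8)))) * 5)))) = 256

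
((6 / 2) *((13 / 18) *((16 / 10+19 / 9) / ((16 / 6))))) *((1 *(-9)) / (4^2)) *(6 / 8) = -6513 / 5120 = -1.27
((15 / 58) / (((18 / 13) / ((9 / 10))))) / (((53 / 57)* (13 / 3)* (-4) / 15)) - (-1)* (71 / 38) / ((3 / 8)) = 4.83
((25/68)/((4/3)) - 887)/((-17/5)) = 1205945/4624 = 260.80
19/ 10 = 1.90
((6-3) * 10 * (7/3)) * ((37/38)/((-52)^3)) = -1295/2671552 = -0.00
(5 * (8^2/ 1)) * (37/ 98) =5920/ 49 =120.82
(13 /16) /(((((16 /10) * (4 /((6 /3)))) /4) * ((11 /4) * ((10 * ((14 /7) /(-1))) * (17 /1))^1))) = -13 /11968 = -0.00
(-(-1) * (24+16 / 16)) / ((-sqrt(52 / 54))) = -75 * sqrt(78) / 26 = -25.48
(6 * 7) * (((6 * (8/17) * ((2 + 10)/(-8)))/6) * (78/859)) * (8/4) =-78624/14603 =-5.38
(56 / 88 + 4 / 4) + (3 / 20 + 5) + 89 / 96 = 40727 / 5280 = 7.71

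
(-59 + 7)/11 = -52/11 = -4.73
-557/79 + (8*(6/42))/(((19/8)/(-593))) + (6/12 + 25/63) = -55131589/189126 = -291.51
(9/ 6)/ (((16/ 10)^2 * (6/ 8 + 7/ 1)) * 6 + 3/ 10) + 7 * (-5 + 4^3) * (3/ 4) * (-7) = -17250497/ 7956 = -2168.24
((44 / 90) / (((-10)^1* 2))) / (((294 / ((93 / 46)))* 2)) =-341 / 4057200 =-0.00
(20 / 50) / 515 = 2 / 2575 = 0.00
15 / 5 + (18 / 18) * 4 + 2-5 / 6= 49 / 6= 8.17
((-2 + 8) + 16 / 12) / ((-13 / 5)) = -110 / 39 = -2.82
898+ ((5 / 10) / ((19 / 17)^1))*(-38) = 881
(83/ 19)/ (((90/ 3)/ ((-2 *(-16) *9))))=3984/ 95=41.94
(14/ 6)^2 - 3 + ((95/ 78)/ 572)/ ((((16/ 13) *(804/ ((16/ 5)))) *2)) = 4496689/ 1839552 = 2.44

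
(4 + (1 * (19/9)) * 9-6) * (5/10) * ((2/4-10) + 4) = -187/4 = -46.75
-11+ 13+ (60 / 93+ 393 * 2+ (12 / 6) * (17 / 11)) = 269982 / 341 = 791.74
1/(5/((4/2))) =2/5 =0.40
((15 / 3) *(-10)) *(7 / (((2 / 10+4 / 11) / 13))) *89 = -22272250 / 31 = -718459.68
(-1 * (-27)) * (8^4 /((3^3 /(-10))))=-40960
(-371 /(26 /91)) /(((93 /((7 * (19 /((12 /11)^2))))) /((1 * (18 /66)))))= -3799411 /8928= -425.56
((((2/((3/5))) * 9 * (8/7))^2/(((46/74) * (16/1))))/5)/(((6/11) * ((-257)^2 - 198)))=48840/74214077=0.00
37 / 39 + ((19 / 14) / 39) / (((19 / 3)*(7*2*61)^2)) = 377785691 / 398206536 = 0.95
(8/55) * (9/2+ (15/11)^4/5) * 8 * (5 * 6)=29187648/161051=181.23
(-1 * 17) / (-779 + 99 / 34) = 578 / 26387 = 0.02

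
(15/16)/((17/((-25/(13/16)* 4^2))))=-6000/221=-27.15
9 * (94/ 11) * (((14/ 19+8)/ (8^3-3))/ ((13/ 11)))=140436/ 125723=1.12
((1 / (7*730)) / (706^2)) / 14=1 / 35658111440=0.00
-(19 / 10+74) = -759 / 10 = -75.90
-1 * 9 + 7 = -2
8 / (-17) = -8 / 17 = -0.47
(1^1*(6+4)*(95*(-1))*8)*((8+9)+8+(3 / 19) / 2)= -190600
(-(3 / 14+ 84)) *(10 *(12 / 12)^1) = -5895 / 7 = -842.14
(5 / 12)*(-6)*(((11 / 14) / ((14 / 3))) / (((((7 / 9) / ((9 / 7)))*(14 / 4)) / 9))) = -120285 / 67228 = -1.79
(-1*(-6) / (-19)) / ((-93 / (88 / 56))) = 22 / 4123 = 0.01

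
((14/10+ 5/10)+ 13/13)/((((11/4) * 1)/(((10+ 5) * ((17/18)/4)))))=493/132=3.73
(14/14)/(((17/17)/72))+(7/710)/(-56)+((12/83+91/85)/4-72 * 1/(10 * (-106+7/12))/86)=72.30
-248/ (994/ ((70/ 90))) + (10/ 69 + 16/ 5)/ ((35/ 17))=3679534/ 2571975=1.43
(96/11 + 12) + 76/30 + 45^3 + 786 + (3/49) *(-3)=743287012/8085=91934.08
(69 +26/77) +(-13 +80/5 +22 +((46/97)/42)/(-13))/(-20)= 28333337/416130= 68.09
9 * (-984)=-8856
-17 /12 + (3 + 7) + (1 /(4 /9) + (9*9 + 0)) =551 /6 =91.83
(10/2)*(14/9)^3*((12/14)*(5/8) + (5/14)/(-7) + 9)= 130130/729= 178.50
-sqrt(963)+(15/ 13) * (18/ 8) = 135/ 52 - 3 * sqrt(107) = -28.44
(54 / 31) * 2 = 108 / 31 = 3.48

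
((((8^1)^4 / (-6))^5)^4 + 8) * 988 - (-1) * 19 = 1664776706696552007320688181623462194097093668091880350735773725698211 / 3486784401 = 477453296572939442641692700000000000000000000000000000000000.00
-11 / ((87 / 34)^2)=-1.68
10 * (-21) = -210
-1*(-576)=576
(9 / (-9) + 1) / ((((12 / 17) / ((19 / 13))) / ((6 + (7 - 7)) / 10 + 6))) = 0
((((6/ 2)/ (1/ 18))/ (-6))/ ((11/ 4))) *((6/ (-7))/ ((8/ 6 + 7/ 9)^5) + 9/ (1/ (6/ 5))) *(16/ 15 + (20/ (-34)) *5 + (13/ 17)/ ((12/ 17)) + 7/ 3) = -400769205408/ 7366394525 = -54.41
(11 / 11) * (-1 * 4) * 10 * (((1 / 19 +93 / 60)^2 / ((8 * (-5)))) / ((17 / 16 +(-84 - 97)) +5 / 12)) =-158949 / 11109775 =-0.01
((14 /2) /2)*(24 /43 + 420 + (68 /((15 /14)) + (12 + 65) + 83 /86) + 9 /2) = 1278851 /645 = 1982.71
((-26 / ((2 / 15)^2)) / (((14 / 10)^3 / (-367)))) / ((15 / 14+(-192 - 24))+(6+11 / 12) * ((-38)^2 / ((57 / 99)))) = 134184375 / 11752601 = 11.42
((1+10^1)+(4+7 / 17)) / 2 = 131 / 17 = 7.71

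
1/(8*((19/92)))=23/38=0.61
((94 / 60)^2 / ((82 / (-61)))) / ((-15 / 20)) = 134749 / 55350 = 2.43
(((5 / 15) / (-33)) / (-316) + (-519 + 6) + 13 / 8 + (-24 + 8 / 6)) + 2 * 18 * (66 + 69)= 270666563 / 62568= 4325.96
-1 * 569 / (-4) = 569 / 4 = 142.25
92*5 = 460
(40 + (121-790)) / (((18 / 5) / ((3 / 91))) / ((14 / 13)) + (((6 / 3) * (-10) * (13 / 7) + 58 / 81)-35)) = -1783215 / 84974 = -20.99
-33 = -33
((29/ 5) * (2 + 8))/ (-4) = -29/ 2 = -14.50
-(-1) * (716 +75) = 791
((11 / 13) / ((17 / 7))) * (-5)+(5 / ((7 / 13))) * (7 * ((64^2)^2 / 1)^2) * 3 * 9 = 109171477092111482495 / 221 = 493988584127201278.26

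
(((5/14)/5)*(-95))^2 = 46.05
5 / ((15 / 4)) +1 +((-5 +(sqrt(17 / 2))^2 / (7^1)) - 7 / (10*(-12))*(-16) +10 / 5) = -27 / 70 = -0.39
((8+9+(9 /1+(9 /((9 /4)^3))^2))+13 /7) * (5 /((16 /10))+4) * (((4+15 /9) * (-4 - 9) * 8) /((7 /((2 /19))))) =-578165614 /321489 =-1798.40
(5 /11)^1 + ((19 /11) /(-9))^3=434186 /970299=0.45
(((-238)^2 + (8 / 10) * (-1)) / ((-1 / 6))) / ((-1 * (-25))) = -13594.37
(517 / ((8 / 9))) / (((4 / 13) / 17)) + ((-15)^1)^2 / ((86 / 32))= 44332659 / 1376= 32218.50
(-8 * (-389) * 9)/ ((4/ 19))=133038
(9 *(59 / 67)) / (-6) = -177 / 134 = -1.32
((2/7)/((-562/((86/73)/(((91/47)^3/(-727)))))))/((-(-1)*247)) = 6491221606/26726885324867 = 0.00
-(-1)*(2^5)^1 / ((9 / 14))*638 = 285824 / 9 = 31758.22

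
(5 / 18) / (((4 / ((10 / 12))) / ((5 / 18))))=125 / 7776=0.02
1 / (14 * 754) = 1 / 10556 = 0.00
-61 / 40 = -1.52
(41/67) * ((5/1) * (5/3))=1025/201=5.10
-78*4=-312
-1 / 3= -0.33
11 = 11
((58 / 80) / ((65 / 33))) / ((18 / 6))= 319 / 2600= 0.12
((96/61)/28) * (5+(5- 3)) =24/61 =0.39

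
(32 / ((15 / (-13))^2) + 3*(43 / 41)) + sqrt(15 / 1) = sqrt(15) + 250753 / 9225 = 31.05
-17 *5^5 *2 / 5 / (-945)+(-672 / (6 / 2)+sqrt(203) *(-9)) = -38086 / 189- 9 *sqrt(203) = -329.74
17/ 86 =0.20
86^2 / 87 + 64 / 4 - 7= 8179 / 87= 94.01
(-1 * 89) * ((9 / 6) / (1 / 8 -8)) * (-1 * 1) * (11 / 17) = -3916 / 357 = -10.97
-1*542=-542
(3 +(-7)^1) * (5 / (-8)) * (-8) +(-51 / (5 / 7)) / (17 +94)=-3819 / 185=-20.64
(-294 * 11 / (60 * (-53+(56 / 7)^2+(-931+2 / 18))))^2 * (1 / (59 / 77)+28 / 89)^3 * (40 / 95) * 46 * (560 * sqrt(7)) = 29834677576130872737600 * sqrt(7) / 188553857161633651729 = 418.63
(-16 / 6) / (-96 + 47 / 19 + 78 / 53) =8056 / 278097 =0.03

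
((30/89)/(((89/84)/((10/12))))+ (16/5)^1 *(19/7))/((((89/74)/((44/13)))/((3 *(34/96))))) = 8584693898/320760895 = 26.76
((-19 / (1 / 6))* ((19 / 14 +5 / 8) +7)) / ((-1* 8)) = 28671 / 224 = 128.00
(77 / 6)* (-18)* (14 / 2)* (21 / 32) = -33957 / 32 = -1061.16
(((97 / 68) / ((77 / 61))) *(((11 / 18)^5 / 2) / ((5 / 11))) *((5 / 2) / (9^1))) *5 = 4764693835 / 32379637248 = 0.15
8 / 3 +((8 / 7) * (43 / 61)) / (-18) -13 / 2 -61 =-498653 / 7686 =-64.88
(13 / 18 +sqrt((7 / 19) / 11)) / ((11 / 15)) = 15 * sqrt(1463) / 2299 +65 / 66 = 1.23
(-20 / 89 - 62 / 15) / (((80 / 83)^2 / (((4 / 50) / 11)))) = -20040101 / 587400000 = -0.03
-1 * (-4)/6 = 2/3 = 0.67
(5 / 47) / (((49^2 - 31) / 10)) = 5 / 11139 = 0.00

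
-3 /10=-0.30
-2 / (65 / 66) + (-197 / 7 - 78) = -49219 / 455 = -108.17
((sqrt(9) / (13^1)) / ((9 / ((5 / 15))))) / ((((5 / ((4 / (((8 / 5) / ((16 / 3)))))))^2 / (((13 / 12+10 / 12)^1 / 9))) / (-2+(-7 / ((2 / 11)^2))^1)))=-8740 / 3159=-2.77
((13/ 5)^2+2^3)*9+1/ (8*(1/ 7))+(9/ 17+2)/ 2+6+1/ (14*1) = 141.05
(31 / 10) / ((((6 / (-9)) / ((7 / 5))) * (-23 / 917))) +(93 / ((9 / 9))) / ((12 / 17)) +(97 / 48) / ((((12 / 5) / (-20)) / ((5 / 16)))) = 511423517 / 1324800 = 386.04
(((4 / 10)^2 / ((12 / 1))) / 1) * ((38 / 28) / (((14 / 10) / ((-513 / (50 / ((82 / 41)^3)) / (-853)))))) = 6498 / 5224625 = 0.00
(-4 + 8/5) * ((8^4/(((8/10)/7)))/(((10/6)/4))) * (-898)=926908416/5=185381683.20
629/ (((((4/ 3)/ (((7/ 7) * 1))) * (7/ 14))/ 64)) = 60384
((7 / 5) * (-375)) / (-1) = 525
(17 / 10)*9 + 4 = 193 / 10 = 19.30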